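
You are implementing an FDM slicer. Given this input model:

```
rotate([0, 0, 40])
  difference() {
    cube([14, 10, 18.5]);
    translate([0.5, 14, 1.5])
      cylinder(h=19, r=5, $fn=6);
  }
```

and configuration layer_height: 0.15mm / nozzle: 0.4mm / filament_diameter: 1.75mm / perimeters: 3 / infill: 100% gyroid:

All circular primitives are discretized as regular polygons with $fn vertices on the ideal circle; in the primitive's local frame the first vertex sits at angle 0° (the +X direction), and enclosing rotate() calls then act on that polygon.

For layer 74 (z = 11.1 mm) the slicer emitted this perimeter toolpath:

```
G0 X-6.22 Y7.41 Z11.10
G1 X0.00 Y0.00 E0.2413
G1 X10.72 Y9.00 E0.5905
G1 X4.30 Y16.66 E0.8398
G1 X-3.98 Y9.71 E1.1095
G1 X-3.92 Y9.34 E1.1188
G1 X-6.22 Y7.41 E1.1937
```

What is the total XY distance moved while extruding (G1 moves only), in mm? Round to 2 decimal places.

47.85 mm

Sum the Euclidean lengths of each G1 segment: total = 47.85 mm.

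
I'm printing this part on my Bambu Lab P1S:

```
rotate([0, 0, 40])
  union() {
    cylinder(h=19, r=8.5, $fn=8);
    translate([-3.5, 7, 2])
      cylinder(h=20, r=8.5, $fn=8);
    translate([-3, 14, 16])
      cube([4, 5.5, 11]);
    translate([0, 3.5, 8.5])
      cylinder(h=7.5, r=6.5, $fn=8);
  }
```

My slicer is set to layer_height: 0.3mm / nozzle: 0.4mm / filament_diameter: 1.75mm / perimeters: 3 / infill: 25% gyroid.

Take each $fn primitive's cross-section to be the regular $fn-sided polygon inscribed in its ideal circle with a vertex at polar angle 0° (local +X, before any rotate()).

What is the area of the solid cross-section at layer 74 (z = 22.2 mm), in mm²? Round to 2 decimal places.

At z = 22.2 mm: the cylinder does not reach this height (z outside [0, 19]); the cylinder at (-3.5, 7) is absent (z outside [2, 22]); the 4×5.5 cube at (-3, 14) contributes its full rectangle (area 22.00 mm²); the cylinder at (0, 3.5) is absent (z outside [8.5, 16]); Taking the union: only the 4×5.5 cube at (-3, 14) is present, so the union is just that shape — area = 22.00 mm²; (rotated 40° about Z; rotation is an isometry so areas/perimeters/island counts are preserved). Overall, the cross-section is a single solid region. Net area = 22.00 mm².

22.00 mm²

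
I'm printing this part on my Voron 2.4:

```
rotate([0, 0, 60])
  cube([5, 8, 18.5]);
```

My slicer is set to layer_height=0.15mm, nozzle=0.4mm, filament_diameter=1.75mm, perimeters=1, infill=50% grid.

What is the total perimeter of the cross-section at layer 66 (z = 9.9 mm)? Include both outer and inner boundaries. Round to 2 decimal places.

26.00 mm

At z = 9.9 mm: the cube (footprint 5×8) is included at this height (perimeter 26.00 mm); (whole slice rotated 60° about Z — lengths, areas and connectivity unchanged). Overall, the cross-section is a single solid region. Total boundary length (outer) = 26.00 mm.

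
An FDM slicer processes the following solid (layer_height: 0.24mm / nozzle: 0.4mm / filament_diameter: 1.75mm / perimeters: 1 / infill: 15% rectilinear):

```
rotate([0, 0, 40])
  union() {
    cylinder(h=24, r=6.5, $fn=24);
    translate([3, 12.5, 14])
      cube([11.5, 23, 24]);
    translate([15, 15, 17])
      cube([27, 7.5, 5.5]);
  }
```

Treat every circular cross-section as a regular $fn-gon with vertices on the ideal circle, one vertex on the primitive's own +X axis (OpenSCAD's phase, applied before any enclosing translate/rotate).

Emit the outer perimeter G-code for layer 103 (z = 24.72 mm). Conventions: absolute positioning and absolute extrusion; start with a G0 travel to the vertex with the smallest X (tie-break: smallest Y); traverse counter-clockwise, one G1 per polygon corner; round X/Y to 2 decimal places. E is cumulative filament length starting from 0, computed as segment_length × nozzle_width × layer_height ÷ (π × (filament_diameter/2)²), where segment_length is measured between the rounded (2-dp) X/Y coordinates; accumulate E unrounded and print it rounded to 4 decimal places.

At z = 24.72 mm: the cylinder is absent (z outside [0, 24]); the cube at (3, 12.5) is present — its section is the full 11.5×23 rectangle; the cube at (15, 15) is not intersected at this z (z outside [17, 22.5]); Taking the union: only the 11.5×23 cube at (3, 12.5) is present, so the union is just that shape — 1 connected region; (rotated 40° about Z; rotation is an isometry so areas/perimeters/island counts are preserved). The outline is a single polygon with 4 vertices. Extrusion per mm of travel: 0.4 × 0.24 / (π × 0.875²) = 0.039912. Accumulating E over each segment gives final E = 2.7537.

G0 X-20.52 Y29.12 Z24.72
G1 X-5.74 Y11.50 E0.9179
G1 X3.07 Y18.90 E1.3771
G1 X-11.71 Y36.51 E2.2947
G1 X-20.52 Y29.12 E2.7537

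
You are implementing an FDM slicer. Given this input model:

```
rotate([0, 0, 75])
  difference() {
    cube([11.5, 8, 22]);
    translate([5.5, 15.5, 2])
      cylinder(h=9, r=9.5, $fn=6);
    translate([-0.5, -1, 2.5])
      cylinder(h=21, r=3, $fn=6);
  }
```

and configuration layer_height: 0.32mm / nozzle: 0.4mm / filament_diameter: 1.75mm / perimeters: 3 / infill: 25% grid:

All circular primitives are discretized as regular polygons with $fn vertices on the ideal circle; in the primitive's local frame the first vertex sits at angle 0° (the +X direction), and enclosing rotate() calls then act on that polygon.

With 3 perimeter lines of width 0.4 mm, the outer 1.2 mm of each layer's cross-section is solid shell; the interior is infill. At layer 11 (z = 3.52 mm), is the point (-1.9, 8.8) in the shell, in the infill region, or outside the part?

At z = 3.52 mm: the 11.5×8 cube contributes its full rectangle; the r=9.5 cylinder at (5.5, 15.5) contributes a regular 6-gon of circumradius 9.5; the cylinder at (-0.5, -1): section is a regular 6-gon, circumradius r=3; Taking the first minus the rest: starting from the 11.5×8 cube, the r=9.5 cylinder at (5.5, 15.5) partially overlaps it — only the 7.21 mm² overlap (of its 234.48 mm²) is removed, clipping the outline; the r=3 cylinder at (-0.5, -1) partially overlaps it — only the 2.34 mm² overlap (of its 23.38 mm²) is removed, clipping the outline — 1 connected region; (rotated 75° about Z; rotation is an isometry so areas/perimeters/island counts are preserved). Overall, the cross-section is a single solid region. Undo the 75° rotation: the query point maps to (8.008, 4.113) in the un-rotated model frame. The nearest boundary edge runs (0.75, 7.27)→(10.25, 7.27); distance from the point to it = 3.16 mm. The point is inside the cross-section and 3.16 mm from the nearest boundary — more than the 1.2 mm shell width (3 × 0.4), so it's in the infill interior.

infill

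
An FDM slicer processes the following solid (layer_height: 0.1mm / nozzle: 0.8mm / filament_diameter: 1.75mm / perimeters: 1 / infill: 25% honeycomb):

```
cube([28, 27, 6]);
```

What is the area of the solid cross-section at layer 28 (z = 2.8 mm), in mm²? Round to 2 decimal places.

At z = 2.8 mm: the 28×27 cube contributes its full rectangle (area 756.00 mm²). Overall, the cross-section is a single solid region. Net area = 756.00 mm².

756.00 mm²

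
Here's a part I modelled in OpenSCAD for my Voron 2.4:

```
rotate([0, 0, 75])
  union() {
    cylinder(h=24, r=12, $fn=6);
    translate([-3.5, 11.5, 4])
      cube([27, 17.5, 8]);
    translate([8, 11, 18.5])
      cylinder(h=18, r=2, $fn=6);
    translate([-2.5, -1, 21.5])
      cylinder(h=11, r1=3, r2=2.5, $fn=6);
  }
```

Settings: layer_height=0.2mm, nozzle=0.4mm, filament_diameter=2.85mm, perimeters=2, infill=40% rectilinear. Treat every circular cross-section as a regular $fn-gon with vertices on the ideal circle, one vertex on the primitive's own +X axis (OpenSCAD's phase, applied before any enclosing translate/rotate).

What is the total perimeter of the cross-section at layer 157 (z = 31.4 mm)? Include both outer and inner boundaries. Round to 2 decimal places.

27.30 mm

At z = 31.4 mm: the cylinder is not intersected at this z (z outside [0, 24]); the cube at (-3.5, 11.5) is absent (z outside [4, 12]); the r=2 cylinder at (8, 11) contributes a regular 6-gon of circumradius 2 (perimeter = 2·6·2.000·sin(180°/6) = 12.00 mm); the cone at (-2.5, -1): at t=0.900 of its height the radius interpolates to r₁+(r₂−r₁)t = 2.550, giving a regular 6-gon of that circumradius (perimeter = 2·6·2.550·sin(180°/6) = 15.30 mm); Merging all regions: the 2 present regions are separate (no shared area or edge), so areas and boundary lengths simply add and each stays a separate island — boundary = 27.30 mm; (rotated 75° about Z; rotation is an isometry so areas/perimeters/island counts are preserved). Overall, the cross-section has 2 separate islands. Total boundary length (outer) = 27.30 mm.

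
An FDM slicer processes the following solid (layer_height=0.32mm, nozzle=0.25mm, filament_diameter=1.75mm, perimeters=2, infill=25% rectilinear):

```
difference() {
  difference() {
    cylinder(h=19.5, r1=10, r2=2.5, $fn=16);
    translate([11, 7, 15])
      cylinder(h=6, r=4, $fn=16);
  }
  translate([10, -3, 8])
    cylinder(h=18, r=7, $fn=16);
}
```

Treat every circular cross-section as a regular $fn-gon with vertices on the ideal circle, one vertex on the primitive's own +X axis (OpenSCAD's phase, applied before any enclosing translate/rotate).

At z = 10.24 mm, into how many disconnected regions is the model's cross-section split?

1

At z = 10.24 mm: the cone: at t=0.525 of its height the radius interpolates to r₁+(r₂−r₁)t = 6.062, giving a regular 16-gon of that circumradius; the cylinder at (11, 7) is absent (z outside [15, 21]); Subtracting the remaining from the first: none of the subtracted shapes is present at this height, so the cone is unchanged — 1 connected region; the cylinder at (10, -3): section is a regular 16-gon, circumradius r=7; Subtracting the remaining from the first: starting from the result so far, the r=7 cylinder at (10, -3) partially overlaps it — only the 12.60 mm² overlap (of its 150.01 mm²) is removed, clipping the outline — 1 connected region. The result has 1 disconnected region.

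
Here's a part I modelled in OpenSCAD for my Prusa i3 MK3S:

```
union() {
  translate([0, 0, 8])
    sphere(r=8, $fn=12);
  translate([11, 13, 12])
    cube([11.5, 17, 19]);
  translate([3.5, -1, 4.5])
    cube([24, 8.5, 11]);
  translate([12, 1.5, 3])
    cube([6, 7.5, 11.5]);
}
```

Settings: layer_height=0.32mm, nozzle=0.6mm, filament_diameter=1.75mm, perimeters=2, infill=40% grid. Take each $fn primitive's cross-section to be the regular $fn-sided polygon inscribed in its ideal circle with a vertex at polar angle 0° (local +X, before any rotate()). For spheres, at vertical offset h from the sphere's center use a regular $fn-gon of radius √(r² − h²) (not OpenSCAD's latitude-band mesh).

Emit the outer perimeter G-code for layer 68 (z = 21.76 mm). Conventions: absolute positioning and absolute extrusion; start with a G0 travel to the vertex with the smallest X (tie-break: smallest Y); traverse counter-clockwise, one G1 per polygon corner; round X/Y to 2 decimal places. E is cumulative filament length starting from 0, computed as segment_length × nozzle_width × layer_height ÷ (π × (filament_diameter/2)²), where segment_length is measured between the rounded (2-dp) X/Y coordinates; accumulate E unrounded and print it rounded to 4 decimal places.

G0 X11.00 Y13.00 Z21.76
G1 X22.50 Y13.00 E0.9180
G1 X22.50 Y30.00 E2.2750
G1 X11.00 Y30.00 E3.1930
G1 X11.00 Y13.00 E4.5500

At z = 21.76 mm: the sphere does not reach this height (|z−center|=13.760 > r=8); the cube at (11, 13) is present — its section is the full 11.5×17 rectangle; the cube at (3.5, -1) does not reach this height (z outside [4.5, 15.5]); the cube at (12, 1.5) does not reach this height (z outside [3, 14.5]); Taking the union: only the 11.5×17 cube at (11, 13) is present, so the union is just that shape — 1 connected region. The outline is a single polygon with 4 vertices. Extrusion per mm of travel: 0.6 × 0.32 / (π × 0.875²) = 0.079824. Accumulating E over each segment gives final E = 4.5500.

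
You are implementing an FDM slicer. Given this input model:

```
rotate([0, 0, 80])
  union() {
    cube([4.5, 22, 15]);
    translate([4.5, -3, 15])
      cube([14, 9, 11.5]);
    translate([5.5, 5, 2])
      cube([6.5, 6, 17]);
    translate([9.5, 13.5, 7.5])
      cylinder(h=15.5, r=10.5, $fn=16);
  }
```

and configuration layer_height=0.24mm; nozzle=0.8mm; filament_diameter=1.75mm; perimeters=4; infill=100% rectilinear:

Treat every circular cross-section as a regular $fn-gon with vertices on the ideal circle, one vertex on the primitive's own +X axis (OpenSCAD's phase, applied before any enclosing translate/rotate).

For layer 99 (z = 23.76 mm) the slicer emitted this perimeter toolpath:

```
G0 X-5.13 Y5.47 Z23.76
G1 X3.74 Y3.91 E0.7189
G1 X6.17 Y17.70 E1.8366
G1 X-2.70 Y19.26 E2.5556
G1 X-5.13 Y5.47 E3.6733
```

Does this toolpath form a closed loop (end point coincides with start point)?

yes

Start point (G0): (-5.13, 5.47). End point (last G1): the path returns to the start — closed.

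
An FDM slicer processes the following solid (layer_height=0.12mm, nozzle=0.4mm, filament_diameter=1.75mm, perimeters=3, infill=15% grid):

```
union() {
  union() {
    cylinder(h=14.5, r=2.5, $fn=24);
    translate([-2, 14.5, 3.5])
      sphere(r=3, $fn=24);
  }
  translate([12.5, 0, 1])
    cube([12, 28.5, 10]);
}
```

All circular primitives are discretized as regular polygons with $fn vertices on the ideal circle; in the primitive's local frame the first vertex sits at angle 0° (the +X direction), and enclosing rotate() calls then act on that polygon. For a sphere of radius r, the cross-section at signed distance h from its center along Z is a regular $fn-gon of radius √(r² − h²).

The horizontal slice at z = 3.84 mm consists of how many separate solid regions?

3

At z = 3.84 mm: the cylinder: section is a regular 24-gon, circumradius r=2.5; the r=3 sphere at (-2, 14.5) contributes a regular 24-gon of circumradius √(3²−0.34²) = 2.981; Combining (union): the 2 present regions are separate (no shared area or edge), so areas and boundary lengths simply add and each stays a separate island — 2 connected regions; the 12×28.5 cube at (12.5, 0) contributes its full rectangle; Taking the union: the 2 present regions are separate (no shared area or edge), so areas and boundary lengths simply add and each stays a separate island — 3 connected regions. The result has 3 disconnected regions.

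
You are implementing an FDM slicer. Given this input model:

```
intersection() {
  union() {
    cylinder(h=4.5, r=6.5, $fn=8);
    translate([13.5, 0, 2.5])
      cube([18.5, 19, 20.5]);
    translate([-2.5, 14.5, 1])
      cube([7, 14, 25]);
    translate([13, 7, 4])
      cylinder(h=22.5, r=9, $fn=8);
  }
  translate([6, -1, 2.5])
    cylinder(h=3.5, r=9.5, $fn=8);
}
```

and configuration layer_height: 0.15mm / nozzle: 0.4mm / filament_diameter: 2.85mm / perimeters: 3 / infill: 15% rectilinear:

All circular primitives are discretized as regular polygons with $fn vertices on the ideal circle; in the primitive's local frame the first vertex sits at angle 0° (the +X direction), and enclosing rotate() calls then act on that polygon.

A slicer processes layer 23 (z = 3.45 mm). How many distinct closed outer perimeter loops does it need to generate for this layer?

At z = 3.45 mm: the r=6.5 cylinder contributes a regular 8-gon of circumradius 6.5; the cube at (13.5, 0) is present — its section is the full 18.5×19 rectangle; the cube at (-2.5, 14.5) (footprint 7×14) is included at this height; the cylinder at (13, 7) is not intersected at this z (z outside [4, 26.5]); Combining (union): the 3 present regions are separate (no shared area or edge), so areas and boundary lengths simply add and each stays a separate island — 3 connected regions; the r=9.5 cylinder at (6, -1) gives a regular 8-gon of circumradius 9.5 (constant along its height); Taking the intersection: the r=9.5 cylinder at (6, -1) partially overlaps the result so far; clipping to the common part keeps 89.53 mm² — 2 connected regions. The result has 2 disconnected regions.

2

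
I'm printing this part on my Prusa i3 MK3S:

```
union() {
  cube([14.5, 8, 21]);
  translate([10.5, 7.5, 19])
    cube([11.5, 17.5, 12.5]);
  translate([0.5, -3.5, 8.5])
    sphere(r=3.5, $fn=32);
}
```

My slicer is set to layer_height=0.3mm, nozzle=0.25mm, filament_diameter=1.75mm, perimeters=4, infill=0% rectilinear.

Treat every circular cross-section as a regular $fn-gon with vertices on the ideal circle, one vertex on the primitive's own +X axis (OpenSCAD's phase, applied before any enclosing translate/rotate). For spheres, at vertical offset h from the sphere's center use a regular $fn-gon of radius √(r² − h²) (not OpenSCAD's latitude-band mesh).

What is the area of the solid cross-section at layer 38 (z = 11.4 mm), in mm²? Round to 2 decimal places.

At z = 11.4 mm: the 14.5×8 cube contributes its full rectangle (area 116.00 mm²); the cube at (10.5, 7.5) does not reach this height (z outside [19, 31.5]); the sphere at (0.5, -3.5): section is a regular 32-gon, circumradius = √(r²−h²) = √(3.5²−2.9²) = 1.960 (area = (32/2)·1.960²·sin(360°/32) = 11.99 mm²); Merging all regions: the 2 present regions are separate (no shared area or edge), so areas and boundary lengths simply add and each stays a separate island — area = 127.99 mm². Overall, the cross-section has 2 separate islands. Net area = 127.99 mm².

127.99 mm²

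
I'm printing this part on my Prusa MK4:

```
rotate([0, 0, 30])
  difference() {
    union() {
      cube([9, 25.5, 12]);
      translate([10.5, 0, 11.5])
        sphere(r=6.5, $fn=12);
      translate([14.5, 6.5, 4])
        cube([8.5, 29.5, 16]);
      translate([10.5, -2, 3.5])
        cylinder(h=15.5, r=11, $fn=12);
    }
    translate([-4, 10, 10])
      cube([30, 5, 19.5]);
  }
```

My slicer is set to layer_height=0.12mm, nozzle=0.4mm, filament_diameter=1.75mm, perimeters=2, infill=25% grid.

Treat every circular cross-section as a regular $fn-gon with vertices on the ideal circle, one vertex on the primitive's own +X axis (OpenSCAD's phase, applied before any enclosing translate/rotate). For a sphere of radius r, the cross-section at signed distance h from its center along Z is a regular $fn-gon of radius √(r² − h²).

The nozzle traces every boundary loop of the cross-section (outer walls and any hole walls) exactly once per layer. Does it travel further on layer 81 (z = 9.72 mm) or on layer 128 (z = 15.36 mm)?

layer 81 (z = 9.72 mm)

Layer 81 (z = 9.72): the cube (footprint 9×25.5) is included at this height (perimeter 69.00 mm); the sphere at (10.5, 0): section is a regular 12-gon, circumradius = √(r²−h²) = √(6.5²−1.78²) = 6.252 (perimeter = 2·12·6.252·sin(180°/12) = 38.83 mm); the 8.5×29.5 cube at (14.5, 6.5) contributes its full rectangle (perimeter 76.00 mm); the cylinder at (10.5, -2): section is a regular 12-gon, circumradius r=11 (perimeter = 2·12·11.000·sin(180°/12) = 68.33 mm); Merging all regions: the regions partially overlap (shared area 175.70 mm²), so the edge portions inside another operand are dropped and the merged outline is re-measured after clipping — boundary = 175.35 mm; the cube at (-4, 10) is absent (z outside [10, 29.5]); After the difference (first − rest): none of the subtracted shapes is present at this height, so the result so far is unchanged — boundary = 175.35 mm; (rotated 30° about Z; rotation is an isometry so areas/perimeters/island counts are preserved). So its perimeter = 175.35 mm. Layer 128 (z = 15.36): the cube is absent (z outside [0, 12]); the r=6.5 sphere at (10.5, 0) contributes a regular 12-gon of circumradius √(6.5²−3.86²) = 5.230 (perimeter = 2·12·5.230·sin(180°/12) = 32.49 mm); the cube at (14.5, 6.5) (footprint 8.5×29.5) is included at this height (perimeter 76.00 mm); the r=11 cylinder at (10.5, -2) gives a regular 12-gon of circumradius 11 (constant along its height) (perimeter = 2·12·11.000·sin(180°/12) = 68.33 mm); Taking the union: the regions partially overlap (shared area 84.42 mm²), so the edge portions inside another operand are dropped and the merged outline is re-measured after clipping — boundary = 137.37 mm; the 30×5 cube at (-4, 10) contributes its full rectangle (perimeter 70.00 mm); Subtracting the remaining from the first: starting from the result so far, the 30×5 cube at (-4, 10) partially overlaps it — only the 42.50 mm² overlap (of its 150.00 mm²) is removed, clipping the outline — boundary = 144.37 mm; (whole slice rotated 30° about Z — lengths, areas and connectivity unchanged). So its perimeter = 144.37 mm. Layer 81 is larger (175.35 vs 144.37 mm).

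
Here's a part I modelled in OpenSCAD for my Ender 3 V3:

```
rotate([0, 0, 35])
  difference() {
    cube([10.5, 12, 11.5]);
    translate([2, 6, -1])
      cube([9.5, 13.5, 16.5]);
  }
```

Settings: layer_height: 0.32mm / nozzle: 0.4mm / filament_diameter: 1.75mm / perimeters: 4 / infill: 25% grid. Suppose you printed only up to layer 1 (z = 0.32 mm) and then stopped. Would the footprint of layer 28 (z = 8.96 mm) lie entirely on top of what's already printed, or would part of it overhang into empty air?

Compare the two slices. At z = 0.32: the cube (footprint 10.5×12) is included at this height (area 126.00 mm²); the cube at (2, 6) (footprint 9.5×13.5) is included at this height (area 128.25 mm²); Subtracting the remaining from the first: starting from the 10.5×12 cube (126.00 mm²), the 9.5×13.5 cube at (2, 6) partially overlaps it — only the 51.00 mm² overlap (of its 128.25 mm²) is removed, clipping the outline — area = 75.00 mm²; (whole slice rotated 35° about Z — lengths, areas and connectivity unchanged). At z = 8.96: the cube (footprint 10.5×12) is included at this height (area 126.00 mm²); the cube at (2, 6) (footprint 9.5×13.5) is included at this height (area 128.25 mm²); Taking the first minus the rest: starting from the 10.5×12 cube (126.00 mm²), the 9.5×13.5 cube at (2, 6) partially overlaps it — only the 51.00 mm² overlap (of its 128.25 mm²) is removed, clipping the outline — area = 75.00 mm²; (whole slice rotated 35° about Z — lengths, areas and connectivity unchanged). Checking containment: the cross-section at z = 8.96 is a subset of the cross-section at z = 0.32.

entirely on top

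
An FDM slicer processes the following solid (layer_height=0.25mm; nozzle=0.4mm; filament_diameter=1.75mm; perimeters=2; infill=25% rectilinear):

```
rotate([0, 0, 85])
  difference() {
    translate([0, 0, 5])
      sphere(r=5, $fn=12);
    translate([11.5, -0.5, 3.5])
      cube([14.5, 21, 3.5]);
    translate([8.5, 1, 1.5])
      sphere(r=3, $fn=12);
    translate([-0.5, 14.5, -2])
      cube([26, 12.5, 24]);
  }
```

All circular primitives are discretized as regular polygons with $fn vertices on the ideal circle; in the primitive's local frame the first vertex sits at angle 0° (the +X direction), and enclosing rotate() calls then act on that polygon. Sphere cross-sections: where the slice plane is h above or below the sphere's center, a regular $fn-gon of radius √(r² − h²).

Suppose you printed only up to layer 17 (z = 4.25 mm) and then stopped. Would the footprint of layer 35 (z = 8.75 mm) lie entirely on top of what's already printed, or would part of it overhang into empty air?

entirely on top

Compare the two slices. At z = 4.25: the r=5 sphere contributes a regular 12-gon of circumradius √(5²−0.75²) = 4.943 (area = (12/2)·4.943²·sin(360°/12) = 73.31 mm²); the 14.5×21 cube at (11.5, -0.5) contributes its full rectangle (area 304.50 mm²); the r=3 sphere at (8.5, 1) slices to a regular 12-gon of circumradius 1.199 (√(r²−h²) with h=2.75 from center) (area = (12/2)·1.199²·sin(360°/12) = 4.31 mm²); the cube at (-0.5, 14.5) (footprint 26×12.5) is included at this height (area 325.00 mm²); Subtracting the remaining from the first: starting from the r=5 sphere (73.31 mm²), the 14.5×21 cube at (11.5, -0.5) misses the remaining region (no effect); the r=3 sphere at (8.5, 1) misses the remaining region (no effect); the 26×12.5 cube at (-0.5, 14.5) misses the remaining region (no effect) — area = 73.31 mm²; (whole slice rotated 85° about Z — lengths, areas and connectivity unchanged). At z = 8.75: the sphere: section is a regular 12-gon, circumradius = √(r²−h²) = √(5²−3.75²) = 3.307 (area = (12/2)·3.307²·sin(360°/12) = 32.81 mm²); the cube at (11.5, -0.5) is not intersected at this z (z outside [3.5, 7]); the sphere at (8.5, 1) does not reach this height (|z−center|=7.250 > r=3); the cube at (-0.5, 14.5) is present — its section is the full 26×12.5 rectangle (area 325.00 mm²); After the difference (first − rest): starting from the r=5 sphere (32.81 mm²), the 26×12.5 cube at (-0.5, 14.5) misses the remaining region (no effect) — area = 32.81 mm²; (rotated 85° about Z; rotation is an isometry so areas/perimeters/island counts are preserved). Checking containment: the cross-section at z = 8.75 is a subset of the cross-section at z = 4.25.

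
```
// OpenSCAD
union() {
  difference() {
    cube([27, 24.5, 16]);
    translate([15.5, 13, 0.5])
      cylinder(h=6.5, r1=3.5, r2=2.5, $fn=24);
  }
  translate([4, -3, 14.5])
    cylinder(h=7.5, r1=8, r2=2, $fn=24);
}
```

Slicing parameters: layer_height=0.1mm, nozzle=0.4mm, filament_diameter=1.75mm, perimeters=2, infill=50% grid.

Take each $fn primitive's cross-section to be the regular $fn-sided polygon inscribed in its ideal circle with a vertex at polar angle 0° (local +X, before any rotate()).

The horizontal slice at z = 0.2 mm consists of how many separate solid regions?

At z = 0.2 mm: the cube is present — its section is the full 27×24.5 rectangle; the cone at (15.5, 13) is not intersected at this z (z outside [0.5, 7]); Subtracting the remaining from the first: none of the subtracted shapes is present at this height, so the 27×24.5 cube is unchanged — 1 connected region; the cone at (4, -3) does not reach this height (z outside [14.5, 22]); Merging all regions: only that combined region is present, so the union is just that shape — 1 connected region. The result has 1 disconnected region.

1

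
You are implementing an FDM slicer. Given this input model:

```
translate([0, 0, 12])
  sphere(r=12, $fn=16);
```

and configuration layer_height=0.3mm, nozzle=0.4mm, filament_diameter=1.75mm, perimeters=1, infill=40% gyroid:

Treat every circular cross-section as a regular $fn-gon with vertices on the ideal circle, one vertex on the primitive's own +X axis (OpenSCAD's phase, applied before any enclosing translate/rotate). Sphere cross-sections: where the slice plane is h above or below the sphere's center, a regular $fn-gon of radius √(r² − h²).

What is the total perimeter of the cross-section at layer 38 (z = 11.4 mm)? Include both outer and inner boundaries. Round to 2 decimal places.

At z = 11.4 mm: the r=12 sphere contributes a regular 16-gon of circumradius √(12²−0.6²) = 11.985 (perimeter = 2·16·11.985·sin(180°/16) = 74.82 mm). Overall, the cross-section is a single solid region. Total boundary length (outer) = 74.82 mm.

74.82 mm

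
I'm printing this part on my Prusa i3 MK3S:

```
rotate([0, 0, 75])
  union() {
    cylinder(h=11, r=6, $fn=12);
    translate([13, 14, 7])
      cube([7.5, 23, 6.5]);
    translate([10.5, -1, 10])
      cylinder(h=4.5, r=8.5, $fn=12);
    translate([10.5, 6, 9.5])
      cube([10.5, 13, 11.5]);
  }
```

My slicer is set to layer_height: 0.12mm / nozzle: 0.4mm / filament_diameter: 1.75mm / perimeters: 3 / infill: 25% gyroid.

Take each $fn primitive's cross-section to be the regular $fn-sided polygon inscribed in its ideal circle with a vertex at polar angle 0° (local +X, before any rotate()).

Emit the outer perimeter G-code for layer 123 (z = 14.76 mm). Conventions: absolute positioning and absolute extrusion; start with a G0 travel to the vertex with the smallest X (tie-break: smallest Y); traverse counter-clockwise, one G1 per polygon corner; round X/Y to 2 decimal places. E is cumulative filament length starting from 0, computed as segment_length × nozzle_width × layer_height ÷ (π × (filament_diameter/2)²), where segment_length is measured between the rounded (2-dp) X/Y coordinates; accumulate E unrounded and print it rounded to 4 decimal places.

At z = 14.76 mm: the cylinder does not reach this height (z outside [0, 11]); the cube at (13, 14) is not intersected at this z (z outside [7, 13.5]); the cylinder at (10.5, -1) is not intersected at this z (z outside [10, 14.5]); the cube at (10.5, 6) is present — its section is the full 10.5×13 rectangle; Taking the union: only the 10.5×13 cube at (10.5, 6) is present, so the union is just that shape — 1 connected region; (rotated 75° about Z; rotation is an isometry so areas/perimeters/island counts are preserved). The outline is a single polygon with 4 vertices. Extrusion per mm of travel: 0.4 × 0.12 / (π × 0.875²) = 0.019956. Accumulating E over each segment gives final E = 0.9377.

G0 X-15.63 Y15.06 Z14.76
G1 X-3.08 Y11.70 E0.2593
G1 X-0.36 Y21.84 E0.4688
G1 X-12.92 Y25.20 E0.7282
G1 X-15.63 Y15.06 E0.9377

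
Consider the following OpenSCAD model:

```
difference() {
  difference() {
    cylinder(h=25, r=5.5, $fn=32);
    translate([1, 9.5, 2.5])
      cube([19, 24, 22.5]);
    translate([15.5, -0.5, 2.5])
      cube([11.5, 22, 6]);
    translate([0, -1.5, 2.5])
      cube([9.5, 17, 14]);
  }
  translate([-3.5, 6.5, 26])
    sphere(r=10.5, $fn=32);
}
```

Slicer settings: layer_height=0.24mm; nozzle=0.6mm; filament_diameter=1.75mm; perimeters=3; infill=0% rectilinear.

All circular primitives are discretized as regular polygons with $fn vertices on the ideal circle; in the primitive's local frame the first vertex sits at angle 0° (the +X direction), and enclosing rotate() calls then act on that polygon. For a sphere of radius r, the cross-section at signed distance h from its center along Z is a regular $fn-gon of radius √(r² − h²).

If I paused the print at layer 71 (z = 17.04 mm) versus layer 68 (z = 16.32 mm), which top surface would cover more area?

layer 71 (z = 17.04 mm)

Layer 71 (z = 17.04): the r=5.5 cylinder contributes a regular 32-gon of circumradius 5.5 (area = (32/2)·5.500²·sin(360°/32) = 94.42 mm²); the 19×24 cube at (1, 9.5) contributes its full rectangle (area 456.00 mm²); the cube at (15.5, -0.5) is absent (z outside [2.5, 8.5]); the cube at (0, -1.5) is absent (z outside [2.5, 16.5]); Subtracting the remaining from the first: starting from the r=5.5 cylinder (94.42 mm²), the 19×24 cube at (1, 9.5) misses the remaining region (no effect) — area = 94.42 mm²; the sphere at (-3.5, 6.5): section is a regular 32-gon, circumradius = √(r²−h²) = √(10.5²−8.96²) = 5.474 (area = (32/2)·5.474²·sin(360°/32) = 93.54 mm²); After the difference (first − rest): starting from that combined region (94.42 mm²), the r=10.5 sphere at (-3.5, 6.5) partially overlaps it — only the 19.86 mm² overlap (of its 93.54 mm²) is removed, clipping the outline — area = 74.57 mm². So its area = 74.57 mm². Layer 68 (z = 16.32): the cylinder: section is a regular 32-gon, circumradius r=5.5 (area = (32/2)·5.500²·sin(360°/32) = 94.42 mm²); the 19×24 cube at (1, 9.5) contributes its full rectangle (area 456.00 mm²); the cube at (15.5, -0.5) is not intersected at this z (z outside [2.5, 8.5]); the cube at (0, -1.5) (footprint 9.5×17) is included at this height (area 161.50 mm²); Subtracting the remaining from the first: starting from the r=5.5 cylinder (94.42 mm²), the 19×24 cube at (1, 9.5) misses the remaining region (no effect); the 9.5×17 cube at (0, -1.5) partially overlaps it — only the 31.73 mm² overlap (of its 161.50 mm²) is removed, clipping the outline — area = 62.70 mm²; the r=10.5 sphere at (-3.5, 6.5) slices to a regular 32-gon of circumradius 4.068 (√(r²−h²) with h=9.68 from center) (area = (32/2)·4.068²·sin(360°/32) = 51.65 mm²); Taking the first minus the rest: starting from the result so far (62.70 mm²), the r=10.5 sphere at (-3.5, 6.5) partially overlaps it — only the 8.51 mm² overlap (of its 51.65 mm²) is removed, clipping the outline — area = 54.19 mm². So its area = 54.19 mm². Layer 71 is larger (74.57 vs 54.19 mm²).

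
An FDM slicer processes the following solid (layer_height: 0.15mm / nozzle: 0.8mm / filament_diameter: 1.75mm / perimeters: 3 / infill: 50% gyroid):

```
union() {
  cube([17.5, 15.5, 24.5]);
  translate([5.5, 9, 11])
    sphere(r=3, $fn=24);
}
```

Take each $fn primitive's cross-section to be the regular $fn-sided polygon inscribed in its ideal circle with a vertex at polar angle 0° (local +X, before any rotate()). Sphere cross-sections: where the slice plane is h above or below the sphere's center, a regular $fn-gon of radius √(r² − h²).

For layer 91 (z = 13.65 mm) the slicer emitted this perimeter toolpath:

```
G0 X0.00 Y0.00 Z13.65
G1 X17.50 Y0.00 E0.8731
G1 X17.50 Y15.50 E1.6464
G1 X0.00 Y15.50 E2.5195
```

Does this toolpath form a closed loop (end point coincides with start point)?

no

Start point (G0): (0.00, 0.00). End point (last G1): the path does not return to the start — open.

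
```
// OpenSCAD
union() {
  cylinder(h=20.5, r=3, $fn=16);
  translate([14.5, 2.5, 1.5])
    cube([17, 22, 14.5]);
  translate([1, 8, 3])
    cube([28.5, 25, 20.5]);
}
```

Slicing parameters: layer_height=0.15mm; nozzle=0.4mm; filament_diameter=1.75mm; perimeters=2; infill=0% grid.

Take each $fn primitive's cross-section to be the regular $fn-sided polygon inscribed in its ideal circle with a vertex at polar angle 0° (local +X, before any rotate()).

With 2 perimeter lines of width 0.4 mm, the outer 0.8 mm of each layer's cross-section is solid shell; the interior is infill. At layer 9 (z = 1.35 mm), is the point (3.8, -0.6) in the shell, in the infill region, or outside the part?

At z = 1.35 mm: the cylinder: section is a regular 16-gon, circumradius r=3; the cube at (14.5, 2.5) is not intersected at this z (z outside [1.5, 16]); the cube at (1, 8) does not reach this height (z outside [3, 23.5]); Combining (union): only the r=3 cylinder is present, so the union is just that shape — 1 connected region. Overall, the cross-section is a single solid region. The nearest boundary edge runs (2.77, -1.15)→(3.00, 0.00); distance from the point to it = 0.90 mm. The point is not inside any of the regions above, so it lies outside the cross-section (0.90 mm from the nearest boundary).

outside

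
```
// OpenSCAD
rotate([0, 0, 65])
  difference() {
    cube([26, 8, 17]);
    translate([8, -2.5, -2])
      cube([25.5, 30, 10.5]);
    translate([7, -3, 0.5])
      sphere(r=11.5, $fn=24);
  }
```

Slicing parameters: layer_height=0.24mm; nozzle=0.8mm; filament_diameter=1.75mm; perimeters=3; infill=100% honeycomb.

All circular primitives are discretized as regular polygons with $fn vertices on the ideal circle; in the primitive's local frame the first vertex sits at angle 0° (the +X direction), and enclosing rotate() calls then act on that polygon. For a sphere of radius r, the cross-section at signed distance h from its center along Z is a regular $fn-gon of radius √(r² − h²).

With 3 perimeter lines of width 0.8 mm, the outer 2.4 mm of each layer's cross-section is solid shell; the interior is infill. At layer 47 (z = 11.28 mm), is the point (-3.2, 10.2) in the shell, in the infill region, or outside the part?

At z = 11.28 mm: the cube is present — its section is the full 26×8 rectangle; the cube at (8, -2.5) is not intersected at this z (z outside [-2, 8.5]); the r=11.5 sphere at (7, -3) slices to a regular 24-gon of circumradius 4.005 (√(r²−h²) with h=10.78 from center); After the difference (first − rest): starting from the 26×8 cube, the r=11.5 sphere at (7, -3) partially overlaps it — only the 3.52 mm² overlap (of its 49.82 mm²) is removed, clipping the outline — 1 connected region; (whole slice rotated 65° about Z — lengths, areas and connectivity unchanged). Overall, the cross-section is a single solid region. Undo the 65° rotation: the query point maps to (7.892, 7.211) in the un-rotated model frame. The nearest boundary edge runs (0.00, 8.00)→(26.00, 8.00); distance from the point to it = 0.79 mm. The point is inside the cross-section, 0.79 mm from the nearest boundary — within the 2.4 mm shell band (3 × 0.8).

shell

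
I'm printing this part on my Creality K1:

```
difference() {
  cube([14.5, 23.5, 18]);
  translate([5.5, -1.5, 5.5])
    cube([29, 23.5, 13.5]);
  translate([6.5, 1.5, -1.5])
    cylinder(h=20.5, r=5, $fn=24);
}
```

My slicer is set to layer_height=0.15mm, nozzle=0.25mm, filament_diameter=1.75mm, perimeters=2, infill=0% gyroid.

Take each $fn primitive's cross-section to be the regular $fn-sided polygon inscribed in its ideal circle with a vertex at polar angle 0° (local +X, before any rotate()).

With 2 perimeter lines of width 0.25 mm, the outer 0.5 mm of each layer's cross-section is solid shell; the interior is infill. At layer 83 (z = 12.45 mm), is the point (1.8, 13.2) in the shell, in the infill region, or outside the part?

At z = 12.45 mm: the cube is present — its section is the full 14.5×23.5 rectangle; the cube at (5.5, -1.5) (footprint 29×23.5) is included at this height; the cylinder at (6.5, 1.5): section is a regular 24-gon, circumradius r=5; After the difference (first − rest): starting from the 14.5×23.5 cube, the 29×23.5 cube at (5.5, -1.5) partially overlaps it — only the 198.00 mm² overlap (of its 681.50 mm²) is removed, clipping the outline; the r=5 cylinder at (6.5, 1.5) partially overlaps it — only the 20.32 mm² overlap (of its 77.65 mm²) is removed, clipping the outline — 1 connected region. Overall, the cross-section is a single solid region. The nearest boundary edge runs (0.00, 0.00)→(0.00, 23.50); distance from the point to it = 1.80 mm. The point is inside the cross-section and 1.80 mm from the nearest boundary — more than the 0.5 mm shell width (2 × 0.25), so it's in the infill interior.

infill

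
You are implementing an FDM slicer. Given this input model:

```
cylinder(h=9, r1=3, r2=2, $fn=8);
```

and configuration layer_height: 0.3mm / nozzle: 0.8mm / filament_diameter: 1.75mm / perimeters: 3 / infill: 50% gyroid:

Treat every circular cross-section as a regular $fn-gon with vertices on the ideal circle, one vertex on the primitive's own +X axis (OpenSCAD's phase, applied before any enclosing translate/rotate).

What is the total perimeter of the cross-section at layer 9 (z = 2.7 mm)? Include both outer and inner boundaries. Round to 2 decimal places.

At z = 2.7 mm: the cone (r1=3→r2=2) has section circumradius 2.700 here — a regular 8-gon (perimeter = 2·8·2.700·sin(180°/8) = 16.53 mm). Overall, the cross-section is a single solid region. Total boundary length (outer) = 16.53 mm.

16.53 mm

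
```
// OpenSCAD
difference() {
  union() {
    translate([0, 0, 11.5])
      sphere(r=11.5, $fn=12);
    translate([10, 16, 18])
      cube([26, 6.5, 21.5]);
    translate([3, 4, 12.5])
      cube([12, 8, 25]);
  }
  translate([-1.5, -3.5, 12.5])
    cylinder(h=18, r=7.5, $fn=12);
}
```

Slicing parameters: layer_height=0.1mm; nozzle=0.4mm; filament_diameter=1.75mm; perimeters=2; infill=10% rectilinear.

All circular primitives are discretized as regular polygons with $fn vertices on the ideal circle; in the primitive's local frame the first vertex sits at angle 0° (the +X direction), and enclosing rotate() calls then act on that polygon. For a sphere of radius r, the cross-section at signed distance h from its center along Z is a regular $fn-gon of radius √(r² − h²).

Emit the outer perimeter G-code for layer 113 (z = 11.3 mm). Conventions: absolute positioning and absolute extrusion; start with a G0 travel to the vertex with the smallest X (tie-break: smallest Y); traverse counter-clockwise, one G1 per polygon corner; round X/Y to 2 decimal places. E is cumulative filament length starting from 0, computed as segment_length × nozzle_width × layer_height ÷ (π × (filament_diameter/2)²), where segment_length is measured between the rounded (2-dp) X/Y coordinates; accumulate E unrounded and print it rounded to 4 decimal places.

G0 X-11.50 Y0.00 Z11.30
G1 X-9.96 Y-5.75 E0.0990
G1 X-5.75 Y-9.96 E0.1980
G1 X0.00 Y-11.50 E0.2970
G1 X5.75 Y-9.96 E0.3960
G1 X9.96 Y-5.75 E0.4950
G1 X11.50 Y0.00 E0.5940
G1 X9.96 Y5.75 E0.6930
G1 X5.75 Y9.96 E0.7920
G1 X0.00 Y11.50 E0.8910
G1 X-5.75 Y9.96 E0.9900
G1 X-9.96 Y5.75 E1.0890
G1 X-11.50 Y0.00 E1.1880

At z = 11.3 mm: the r=11.5 sphere contributes a regular 12-gon of circumradius √(11.5²−0.2²) = 11.498; the cube at (10, 16) is absent (z outside [18, 39.5]); the cube at (3, 4) is absent (z outside [12.5, 37.5]); Combining (union): only the r=11.5 sphere is present, so the union is just that shape — 1 connected region; the cylinder at (-1.5, -3.5) is not intersected at this z (z outside [12.5, 30.5]); After the difference (first − rest): none of the subtracted shapes is present at this height, so that combined region is unchanged — 1 connected region. The outline is a single polygon with 12 vertices. Extrusion per mm of travel: 0.4 × 0.1 / (π × 0.875²) = 0.016630. Accumulating E over each segment gives final E = 1.1880.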